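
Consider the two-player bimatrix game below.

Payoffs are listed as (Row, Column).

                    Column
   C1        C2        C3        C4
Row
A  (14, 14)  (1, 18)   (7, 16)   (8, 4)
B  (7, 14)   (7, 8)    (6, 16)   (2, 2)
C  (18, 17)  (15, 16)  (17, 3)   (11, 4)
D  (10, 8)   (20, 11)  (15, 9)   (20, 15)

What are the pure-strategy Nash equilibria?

Row against C1: payoffs 14, 7, 18, 10 → best response C.
Row against C2: payoffs 1, 7, 15, 20 → best response D.
Row against C3: payoffs 7, 6, 17, 15 → best response C.
Row against C4: payoffs 8, 2, 11, 20 → best response D.
Column against A: payoffs 14, 18, 16, 4 → best response C2.
Column against B: payoffs 14, 8, 16, 2 → best response C3.
Column against C: payoffs 17, 16, 3, 4 → best response C1.
Column against D: payoffs 8, 11, 9, 15 → best response C4.
Mutual best responses: (C, C1); (D, C4).

The pure Nash equilibria are (C, C1), (D, C4).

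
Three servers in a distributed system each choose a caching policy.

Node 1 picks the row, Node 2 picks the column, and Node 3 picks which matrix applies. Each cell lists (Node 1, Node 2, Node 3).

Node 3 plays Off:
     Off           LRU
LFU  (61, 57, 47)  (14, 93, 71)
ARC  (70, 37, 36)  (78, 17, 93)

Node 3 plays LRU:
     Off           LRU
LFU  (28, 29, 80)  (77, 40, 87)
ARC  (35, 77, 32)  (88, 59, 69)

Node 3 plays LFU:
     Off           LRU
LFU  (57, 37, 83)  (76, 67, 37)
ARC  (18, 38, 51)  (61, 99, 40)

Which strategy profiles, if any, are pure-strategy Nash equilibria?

Node 1 against (Off, Off): payoffs 61, 70 → best response ARC.
Node 1 against (Off, LRU): payoffs 28, 35 → best response ARC.
Node 1 against (Off, LFU): payoffs 57, 18 → best response LFU.
Node 1 against (LRU, Off): payoffs 14, 78 → best response ARC.
Node 1 against (LRU, LRU): payoffs 77, 88 → best response ARC.
Node 1 against (LRU, LFU): payoffs 76, 61 → best response LFU.
Node 2 against (LFU, Off): payoffs 57, 93 → best response LRU.
Node 2 against (LFU, LRU): payoffs 29, 40 → best response LRU.
Node 2 against (LFU, LFU): payoffs 37, 67 → best response LRU.
Node 2 against (ARC, Off): payoffs 37, 17 → best response Off.
Node 2 against (ARC, LRU): payoffs 77, 59 → best response Off.
Node 2 against (ARC, LFU): payoffs 38, 99 → best response LRU.
Node 3 against (LFU, Off): payoffs 47, 80, 83 → best response LFU.
Node 3 against (LFU, LRU): payoffs 71, 87, 37 → best response LRU.
Node 3 against (ARC, Off): payoffs 36, 32, 51 → best response LFU.
Node 3 against (ARC, LRU): payoffs 93, 69, 40 → best response Off.
No profile is a mutual best response for all players.

No pure-strategy Nash equilibrium.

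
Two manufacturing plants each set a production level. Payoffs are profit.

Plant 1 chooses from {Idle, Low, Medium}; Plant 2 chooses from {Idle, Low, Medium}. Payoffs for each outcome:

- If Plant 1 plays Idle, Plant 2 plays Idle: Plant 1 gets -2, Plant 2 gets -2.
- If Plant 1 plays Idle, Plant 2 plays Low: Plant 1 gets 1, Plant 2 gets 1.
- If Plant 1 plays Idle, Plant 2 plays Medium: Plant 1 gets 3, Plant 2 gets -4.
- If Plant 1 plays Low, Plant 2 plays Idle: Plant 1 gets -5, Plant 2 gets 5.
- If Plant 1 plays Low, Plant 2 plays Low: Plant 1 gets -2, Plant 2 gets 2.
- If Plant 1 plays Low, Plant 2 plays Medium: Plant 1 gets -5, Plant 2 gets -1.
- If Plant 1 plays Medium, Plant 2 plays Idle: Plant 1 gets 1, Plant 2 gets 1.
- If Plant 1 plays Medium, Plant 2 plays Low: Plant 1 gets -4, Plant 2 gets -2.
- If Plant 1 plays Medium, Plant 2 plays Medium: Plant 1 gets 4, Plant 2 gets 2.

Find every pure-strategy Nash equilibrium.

The pure Nash equilibria are (Idle, Low) and (Medium, Medium).

For each player, find the best response to each opponent profile; mutual best responses are the pure NE.
Plant 1 against Idle: payoffs -2, -5, 1 → best response Medium.
Plant 1 against Low: payoffs 1, -2, -4 → best response Idle.
Plant 1 against Medium: payoffs 3, -5, 4 → best response Medium.
Plant 2 against Idle: payoffs -2, 1, -4 → best response Low.
Plant 2 against Low: payoffs 5, 2, -1 → best response Idle.
Plant 2 against Medium: payoffs 1, -2, 2 → best response Medium.
Mutual best responses: (Idle, Low); (Medium, Medium).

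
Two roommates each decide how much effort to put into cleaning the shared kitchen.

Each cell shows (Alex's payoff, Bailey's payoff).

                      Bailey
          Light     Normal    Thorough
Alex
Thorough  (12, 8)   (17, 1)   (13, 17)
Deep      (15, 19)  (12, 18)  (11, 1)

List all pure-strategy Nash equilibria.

Pure-strategy Nash equilibria: (Thorough, Thorough) and (Deep, Light)

Alex against Light: payoffs 12, 15 → best response Deep.
Alex against Normal: payoffs 17, 12 → best response Thorough.
Alex against Thorough: payoffs 13, 11 → best response Thorough.
Bailey against Thorough: payoffs 8, 1, 17 → best response Thorough.
Bailey against Deep: payoffs 19, 18, 1 → best response Light.
Mutual best responses: (Thorough, Thorough); (Deep, Light).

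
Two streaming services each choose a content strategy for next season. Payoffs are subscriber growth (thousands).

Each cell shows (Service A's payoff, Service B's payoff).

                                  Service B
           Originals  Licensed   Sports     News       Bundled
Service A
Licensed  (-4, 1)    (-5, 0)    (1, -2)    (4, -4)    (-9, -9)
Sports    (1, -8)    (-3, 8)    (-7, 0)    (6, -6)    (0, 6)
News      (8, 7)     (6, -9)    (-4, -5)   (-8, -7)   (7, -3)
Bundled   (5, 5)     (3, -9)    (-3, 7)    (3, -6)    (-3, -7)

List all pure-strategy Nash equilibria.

For each player, find the best response to each opponent profile; mutual best responses are the pure NE.
Service A against Originals: payoffs -4, 1, 8, 5 → best response News.
Service A against Licensed: payoffs -5, -3, 6, 3 → best response News.
Service A against Sports: payoffs 1, -7, -4, -3 → best response Licensed.
Service A against News: payoffs 4, 6, -8, 3 → best response Sports.
Service A against Bundled: payoffs -9, 0, 7, -3 → best response News.
Service B against Licensed: payoffs 1, 0, -2, -4, -9 → best response Originals.
Service B against Sports: payoffs -8, 8, 0, -6, 6 → best response Licensed.
Service B against News: payoffs 7, -9, -5, -7, -3 → best response Originals.
Service B against Bundled: payoffs 5, -9, 7, -6, -7 → best response Sports.
Mutual best responses: (News, Originals).

The unique pure-strategy Nash equilibrium is (News, Originals).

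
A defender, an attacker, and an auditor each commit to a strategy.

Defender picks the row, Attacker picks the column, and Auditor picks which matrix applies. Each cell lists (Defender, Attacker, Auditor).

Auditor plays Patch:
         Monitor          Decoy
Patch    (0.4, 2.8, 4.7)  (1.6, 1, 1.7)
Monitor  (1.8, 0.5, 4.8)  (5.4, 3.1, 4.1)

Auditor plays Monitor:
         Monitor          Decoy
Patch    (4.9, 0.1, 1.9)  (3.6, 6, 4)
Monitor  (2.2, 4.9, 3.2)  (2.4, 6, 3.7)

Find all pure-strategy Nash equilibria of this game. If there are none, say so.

The pure Nash equilibria are (Patch, Decoy, Monitor); (Monitor, Decoy, Patch).

Mark each player's best response to every combination of opponents' strategies; a profile where every player is best-responding is a pure Nash equilibrium.
Defender against (Monitor, Patch): payoffs 0.4, 1.8 → best response Monitor.
Defender against (Monitor, Monitor): payoffs 4.9, 2.2 → best response Patch.
Defender against (Decoy, Patch): payoffs 1.6, 5.4 → best response Monitor.
Defender against (Decoy, Monitor): payoffs 3.6, 2.4 → best response Patch.
Attacker against (Patch, Patch): payoffs 2.8, 1 → best response Monitor.
Attacker against (Patch, Monitor): payoffs 0.1, 6 → best response Decoy.
Attacker against (Monitor, Patch): payoffs 0.5, 3.1 → best response Decoy.
Attacker against (Monitor, Monitor): payoffs 4.9, 6 → best response Decoy.
Auditor against (Patch, Monitor): payoffs 4.7, 1.9 → best response Patch.
Auditor against (Patch, Decoy): payoffs 1.7, 4 → best response Monitor.
Auditor against (Monitor, Monitor): payoffs 4.8, 3.2 → best response Patch.
Auditor against (Monitor, Decoy): payoffs 4.1, 3.7 → best response Patch.
Mutual best responses: (Patch, Decoy, Monitor); (Monitor, Decoy, Patch).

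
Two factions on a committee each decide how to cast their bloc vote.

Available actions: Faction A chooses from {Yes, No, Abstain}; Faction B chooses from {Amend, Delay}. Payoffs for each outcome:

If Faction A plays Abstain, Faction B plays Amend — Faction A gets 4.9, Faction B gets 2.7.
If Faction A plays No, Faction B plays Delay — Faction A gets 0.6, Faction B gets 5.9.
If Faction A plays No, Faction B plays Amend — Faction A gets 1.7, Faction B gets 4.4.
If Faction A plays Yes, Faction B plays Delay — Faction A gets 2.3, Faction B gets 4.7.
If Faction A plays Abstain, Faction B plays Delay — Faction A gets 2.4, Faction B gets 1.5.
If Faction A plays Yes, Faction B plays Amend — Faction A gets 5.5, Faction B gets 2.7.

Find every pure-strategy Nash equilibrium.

none

Faction A against Amend: payoffs 5.5, 1.7, 4.9 → best response Yes.
Faction A against Delay: payoffs 2.3, 0.6, 2.4 → best response Abstain.
Faction B against Yes: payoffs 2.7, 4.7 → best response Delay.
Faction B against No: payoffs 4.4, 5.9 → best response Delay.
Faction B against Abstain: payoffs 2.7, 1.5 → best response Amend.
No profile is a mutual best response for all players.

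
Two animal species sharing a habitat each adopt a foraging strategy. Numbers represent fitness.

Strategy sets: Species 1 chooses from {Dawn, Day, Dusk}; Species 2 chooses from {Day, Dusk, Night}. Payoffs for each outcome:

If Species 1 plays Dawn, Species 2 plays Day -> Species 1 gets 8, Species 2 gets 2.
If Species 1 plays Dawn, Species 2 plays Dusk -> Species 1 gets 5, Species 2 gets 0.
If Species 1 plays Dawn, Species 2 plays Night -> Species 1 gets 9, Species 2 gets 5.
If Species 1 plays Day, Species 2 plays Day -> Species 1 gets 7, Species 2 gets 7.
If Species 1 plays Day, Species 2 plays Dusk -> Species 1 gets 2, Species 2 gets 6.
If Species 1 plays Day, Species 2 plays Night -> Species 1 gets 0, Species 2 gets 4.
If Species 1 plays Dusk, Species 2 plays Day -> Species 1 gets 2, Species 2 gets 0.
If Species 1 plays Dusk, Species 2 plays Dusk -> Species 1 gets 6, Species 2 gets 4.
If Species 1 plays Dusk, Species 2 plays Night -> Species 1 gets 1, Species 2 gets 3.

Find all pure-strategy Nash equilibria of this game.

Species 1 against Day: payoffs 8, 7, 2 → best response Dawn.
Species 1 against Dusk: payoffs 5, 2, 6 → best response Dusk.
Species 1 against Night: payoffs 9, 0, 1 → best response Dawn.
Species 2 against Dawn: payoffs 2, 0, 5 → best response Night.
Species 2 against Day: payoffs 7, 6, 4 → best response Day.
Species 2 against Dusk: payoffs 0, 4, 3 → best response Dusk.
Mutual best responses: (Dawn, Night); (Dusk, Dusk).

Pure-strategy Nash equilibria: (Dawn, Night), (Dusk, Dusk)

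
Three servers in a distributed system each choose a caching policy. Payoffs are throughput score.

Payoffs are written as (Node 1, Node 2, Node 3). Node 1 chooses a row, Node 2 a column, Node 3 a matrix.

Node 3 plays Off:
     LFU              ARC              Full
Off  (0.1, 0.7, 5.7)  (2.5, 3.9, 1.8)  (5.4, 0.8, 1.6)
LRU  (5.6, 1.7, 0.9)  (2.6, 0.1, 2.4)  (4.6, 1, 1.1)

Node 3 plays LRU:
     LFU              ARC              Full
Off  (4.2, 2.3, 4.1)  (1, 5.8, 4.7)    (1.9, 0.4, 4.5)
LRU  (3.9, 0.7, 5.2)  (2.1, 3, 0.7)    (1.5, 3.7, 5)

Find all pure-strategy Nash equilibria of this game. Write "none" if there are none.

(Off, LFU, Off): Node 1 can switch to LRU (0.1 → 5.6). Not NE.
(Off, LFU, LRU): Node 2 can switch to ARC (2.3 → 5.8). Not NE.
(Off, ARC, Off): Node 1 can switch to LRU (2.5 → 2.6). Not NE.
(Off, ARC, LRU): Node 1 can switch to LRU (1 → 2.1). Not NE.
(Off, Full, Off): Node 2 can switch to ARC (0.8 → 3.9). Not NE.
(Off, Full, LRU): Node 2 can switch to LFU (0.4 → 2.3). Not NE.
(LRU, LFU, Off): Node 3 can switch to LRU (0.9 → 5.2). Not NE.
(LRU, LFU, LRU): Node 1 can switch to Off (3.9 → 4.2). Not NE.
(LRU, ARC, Off): Node 2 can switch to LFU (0.1 → 1.7). Not NE.
(LRU, ARC, LRU): Node 2 can switch to Full (3 → 3.7). Not NE.
(LRU, Full, Off): Node 1 can switch to Off (4.6 → 5.4). Not NE.
(LRU, Full, LRU): Node 1 can switch to Off (1.5 → 1.9). Not NE.

No pure-strategy Nash equilibrium.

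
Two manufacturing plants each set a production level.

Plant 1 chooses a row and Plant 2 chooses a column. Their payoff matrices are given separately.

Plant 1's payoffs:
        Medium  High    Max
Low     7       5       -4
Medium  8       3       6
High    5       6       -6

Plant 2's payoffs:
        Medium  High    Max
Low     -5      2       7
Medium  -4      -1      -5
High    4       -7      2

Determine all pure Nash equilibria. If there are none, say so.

There is no pure-strategy Nash equilibrium.

Plant 1 against Medium: payoffs 7, 8, 5 → best response Medium.
Plant 1 against High: payoffs 5, 3, 6 → best response High.
Plant 1 against Max: payoffs -4, 6, -6 → best response Medium.
Plant 2 against Low: payoffs -5, 2, 7 → best response Max.
Plant 2 against Medium: payoffs -4, -1, -5 → best response High.
Plant 2 against High: payoffs 4, -7, 2 → best response Medium.
No profile is a mutual best response for all players.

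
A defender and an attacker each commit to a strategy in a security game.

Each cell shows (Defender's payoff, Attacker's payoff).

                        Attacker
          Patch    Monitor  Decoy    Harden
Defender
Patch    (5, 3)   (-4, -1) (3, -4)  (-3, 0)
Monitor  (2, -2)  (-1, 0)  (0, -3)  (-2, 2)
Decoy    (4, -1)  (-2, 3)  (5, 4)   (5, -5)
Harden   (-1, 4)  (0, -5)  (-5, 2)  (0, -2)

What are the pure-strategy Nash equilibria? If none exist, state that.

For each strategy profile, look for a profitable unilateral deviation.
(Patch, Patch): Defender gets 5, best alternative 4; Attacker gets 3, best alternative 0. No profitable deviation — NE.
(Patch, Monitor): Defender can switch to Monitor (-4 → -1). Not NE.
(Patch, Decoy): Defender can switch to Decoy (3 → 5). Not NE.
(Patch, Harden): Defender can switch to Monitor (-3 → -2). Not NE.
(Monitor, Patch): Defender can switch to Patch (2 → 5). Not NE.
(Monitor, Monitor): Defender can switch to Harden (-1 → 0). Not NE.
(Monitor, Decoy): Defender can switch to Patch (0 → 3). Not NE.
(Monitor, Harden): Defender can switch to Decoy (-2 → 5). Not NE.
(Decoy, Patch): Defender can switch to Patch (4 → 5). Not NE.
(Decoy, Monitor): Defender can switch to Monitor (-2 → -1). Not NE.
(Decoy, Decoy): Defender gets 5, best alternative 3; Attacker gets 4, best alternative 3. No profitable deviation — NE.
(Decoy, Harden): Attacker can switch to Patch (-5 → -1). Not NE.
(Harden, Patch): Defender can switch to Patch (-1 → 5). Not NE.
(Harden, Monitor): Attacker can switch to Patch (-5 → 4). Not NE.
(The remaining 2 profiles each have a profitable deviation by the same check.)

Pure-strategy Nash equilibria: (Patch, Patch) and (Decoy, Decoy)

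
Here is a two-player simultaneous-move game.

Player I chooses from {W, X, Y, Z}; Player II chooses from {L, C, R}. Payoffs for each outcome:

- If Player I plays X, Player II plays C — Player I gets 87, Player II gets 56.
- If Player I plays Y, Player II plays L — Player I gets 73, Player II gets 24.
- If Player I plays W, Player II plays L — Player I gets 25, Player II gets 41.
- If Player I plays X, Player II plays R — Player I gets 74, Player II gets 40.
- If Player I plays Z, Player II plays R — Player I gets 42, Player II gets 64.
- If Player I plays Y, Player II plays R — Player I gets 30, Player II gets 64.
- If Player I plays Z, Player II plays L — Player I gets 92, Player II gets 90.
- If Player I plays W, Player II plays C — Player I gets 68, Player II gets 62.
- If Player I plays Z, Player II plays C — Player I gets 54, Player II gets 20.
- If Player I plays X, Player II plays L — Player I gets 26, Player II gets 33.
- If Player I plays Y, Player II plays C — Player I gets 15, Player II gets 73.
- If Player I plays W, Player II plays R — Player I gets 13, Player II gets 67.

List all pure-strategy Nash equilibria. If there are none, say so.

(X, C); (Z, L)

Player I against L: payoffs 25, 26, 73, 92 → best response Z.
Player I against C: payoffs 68, 87, 15, 54 → best response X.
Player I against R: payoffs 13, 74, 30, 42 → best response X.
Player II against W: payoffs 41, 62, 67 → best response R.
Player II against X: payoffs 33, 56, 40 → best response C.
Player II against Y: payoffs 24, 73, 64 → best response C.
Player II against Z: payoffs 90, 20, 64 → best response L.
Mutual best responses: (X, C); (Z, L).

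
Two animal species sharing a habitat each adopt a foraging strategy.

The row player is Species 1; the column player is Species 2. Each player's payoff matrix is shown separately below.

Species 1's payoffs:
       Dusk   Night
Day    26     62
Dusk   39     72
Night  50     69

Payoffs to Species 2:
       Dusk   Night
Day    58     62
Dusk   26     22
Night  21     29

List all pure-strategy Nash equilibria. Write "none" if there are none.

No pure-strategy Nash equilibrium.

(Day, Dusk): Species 1 can switch to Dusk (26 → 39). Not NE.
(Day, Night): Species 1 can switch to Dusk (62 → 72). Not NE.
(Dusk, Dusk): Species 1 can switch to Night (39 → 50). Not NE.
(Dusk, Night): Species 2 can switch to Dusk (22 → 26). Not NE.
(Night, Dusk): Species 2 can switch to Night (21 → 29). Not NE.
(Night, Night): Species 1 can switch to Dusk (69 → 72). Not NE.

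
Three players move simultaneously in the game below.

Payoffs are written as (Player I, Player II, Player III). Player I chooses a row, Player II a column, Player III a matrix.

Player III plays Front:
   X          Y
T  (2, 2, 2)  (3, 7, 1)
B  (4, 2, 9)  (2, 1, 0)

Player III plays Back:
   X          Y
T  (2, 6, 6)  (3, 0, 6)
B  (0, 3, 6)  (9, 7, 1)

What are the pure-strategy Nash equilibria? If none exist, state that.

(T, X, Front): Player I can switch to B (2 → 4). Not NE.
(T, X, Back): Player I gets 2, best alternative 0; Player II gets 6, best alternative 0; Player III gets 6, best alternative 2. No profitable deviation — NE.
(T, Y, Front): Player III can switch to Back (1 → 6). Not NE.
(T, Y, Back): Player I can switch to B (3 → 9). Not NE.
(B, X, Front): Player I gets 4, best alternative 2; Player II gets 2, best alternative 1; Player III gets 9, best alternative 6. No profitable deviation — NE.
(B, X, Back): Player I can switch to T (0 → 2). Not NE.
(B, Y, Front): Player I can switch to T (2 → 3). Not NE.
(B, Y, Back): Player I gets 9, best alternative 3; Player II gets 7, best alternative 3; Player III gets 1, best alternative 0. No profitable deviation — NE.

(T, X, Back), (B, X, Front), (B, Y, Back)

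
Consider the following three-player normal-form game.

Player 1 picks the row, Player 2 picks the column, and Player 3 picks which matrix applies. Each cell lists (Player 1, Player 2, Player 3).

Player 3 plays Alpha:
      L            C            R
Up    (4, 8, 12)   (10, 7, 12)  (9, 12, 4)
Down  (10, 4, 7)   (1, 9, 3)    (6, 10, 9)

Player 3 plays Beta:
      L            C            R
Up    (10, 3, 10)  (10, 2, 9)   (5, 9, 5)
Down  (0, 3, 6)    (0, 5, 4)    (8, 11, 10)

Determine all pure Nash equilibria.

Player 1 against (L, Alpha): payoffs 4, 10 → best response Down.
Player 1 against (L, Beta): payoffs 10, 0 → best response Up.
Player 1 against (C, Alpha): payoffs 10, 1 → best response Up.
Player 1 against (C, Beta): payoffs 10, 0 → best response Up.
Player 1 against (R, Alpha): payoffs 9, 6 → best response Up.
Player 1 against (R, Beta): payoffs 5, 8 → best response Down.
Player 2 against (Up, Alpha): payoffs 8, 7, 12 → best response R.
Player 2 against (Up, Beta): payoffs 3, 2, 9 → best response R.
Player 2 against (Down, Alpha): payoffs 4, 9, 10 → best response R.
Player 2 against (Down, Beta): payoffs 3, 5, 11 → best response R.
Player 3 against (Up, L): payoffs 12, 10 → best response Alpha.
Player 3 against (Up, C): payoffs 12, 9 → best response Alpha.
Player 3 against (Up, R): payoffs 4, 5 → best response Beta.
Player 3 against (Down, L): payoffs 7, 6 → best response Alpha.
Player 3 against (Down, C): payoffs 3, 4 → best response Beta.
Player 3 against (Down, R): payoffs 9, 10 → best response Beta.
Mutual best responses: (Down, R, Beta).

(Down, R, Beta)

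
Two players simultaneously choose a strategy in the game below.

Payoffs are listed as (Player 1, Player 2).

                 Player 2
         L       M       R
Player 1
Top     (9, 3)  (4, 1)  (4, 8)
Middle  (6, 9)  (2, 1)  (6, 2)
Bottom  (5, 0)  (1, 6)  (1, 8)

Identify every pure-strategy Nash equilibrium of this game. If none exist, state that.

No pure-strategy Nash equilibrium.

Mark each player's best response to every combination of opponents' strategies; a profile where every player is best-responding is a pure Nash equilibrium.
Player 1 against L: payoffs 9, 6, 5 → best response Top.
Player 1 against M: payoffs 4, 2, 1 → best response Top.
Player 1 against R: payoffs 4, 6, 1 → best response Middle.
Player 2 against Top: payoffs 3, 1, 8 → best response R.
Player 2 against Middle: payoffs 9, 1, 2 → best response L.
Player 2 against Bottom: payoffs 0, 6, 8 → best response R.
No profile is a mutual best response for all players.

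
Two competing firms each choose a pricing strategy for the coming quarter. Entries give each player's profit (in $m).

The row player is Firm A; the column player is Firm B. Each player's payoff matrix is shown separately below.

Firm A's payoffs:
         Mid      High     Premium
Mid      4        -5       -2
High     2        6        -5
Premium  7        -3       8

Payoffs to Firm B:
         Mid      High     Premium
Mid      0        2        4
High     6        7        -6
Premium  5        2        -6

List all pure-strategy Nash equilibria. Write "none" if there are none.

The pure Nash equilibria are (High, High); (Premium, Mid).

(Mid, Mid): Firm A can switch to Premium (4 → 7). Not NE.
(Mid, High): Firm A can switch to High (-5 → 6). Not NE.
(Mid, Premium): Firm A can switch to Premium (-2 → 8). Not NE.
(High, Mid): Firm A can switch to Mid (2 → 4). Not NE.
(High, High): Firm A gets 6, best alternative -3; Firm B gets 7, best alternative 6. No profitable deviation — NE.
(High, Premium): Firm A can switch to Mid (-5 → -2). Not NE.
(Premium, Mid): Firm A gets 7, best alternative 4; Firm B gets 5, best alternative 2. No profitable deviation — NE.
(Premium, High): Firm A can switch to High (-3 → 6). Not NE.
(Premium, Premium): Firm B can switch to Mid (-6 → 5). Not NE.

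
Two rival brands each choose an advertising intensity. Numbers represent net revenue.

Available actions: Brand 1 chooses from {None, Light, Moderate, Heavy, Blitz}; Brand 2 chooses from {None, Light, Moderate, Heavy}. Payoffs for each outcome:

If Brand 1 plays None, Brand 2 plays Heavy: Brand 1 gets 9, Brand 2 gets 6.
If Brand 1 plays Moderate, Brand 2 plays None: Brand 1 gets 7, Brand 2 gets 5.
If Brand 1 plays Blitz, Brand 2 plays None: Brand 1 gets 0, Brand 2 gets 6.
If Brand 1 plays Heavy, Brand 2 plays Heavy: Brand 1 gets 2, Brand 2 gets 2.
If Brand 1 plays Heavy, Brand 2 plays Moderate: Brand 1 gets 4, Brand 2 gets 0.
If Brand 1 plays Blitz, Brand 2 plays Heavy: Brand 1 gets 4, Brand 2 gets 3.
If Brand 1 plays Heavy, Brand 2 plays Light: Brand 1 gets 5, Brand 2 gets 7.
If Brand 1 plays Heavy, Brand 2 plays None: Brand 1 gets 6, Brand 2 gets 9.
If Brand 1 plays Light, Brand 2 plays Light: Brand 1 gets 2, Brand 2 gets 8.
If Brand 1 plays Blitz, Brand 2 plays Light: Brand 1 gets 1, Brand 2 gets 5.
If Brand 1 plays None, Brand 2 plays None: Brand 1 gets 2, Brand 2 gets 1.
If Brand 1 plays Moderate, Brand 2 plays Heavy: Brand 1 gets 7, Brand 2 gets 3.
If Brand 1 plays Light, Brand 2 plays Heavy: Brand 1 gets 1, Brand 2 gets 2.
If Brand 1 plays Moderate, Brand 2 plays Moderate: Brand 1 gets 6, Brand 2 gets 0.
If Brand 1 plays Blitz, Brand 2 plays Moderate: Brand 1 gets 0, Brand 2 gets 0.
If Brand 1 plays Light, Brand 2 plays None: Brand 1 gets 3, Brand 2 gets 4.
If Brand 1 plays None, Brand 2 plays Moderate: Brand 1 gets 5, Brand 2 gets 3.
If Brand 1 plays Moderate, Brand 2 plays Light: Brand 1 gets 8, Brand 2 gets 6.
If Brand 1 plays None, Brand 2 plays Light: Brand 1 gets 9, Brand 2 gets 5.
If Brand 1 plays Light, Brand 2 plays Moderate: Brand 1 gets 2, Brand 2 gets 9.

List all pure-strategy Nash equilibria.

(None, None): Brand 1 can switch to Light (2 → 3). Not NE.
(None, Light): Brand 2 can switch to Heavy (5 → 6). Not NE.
(None, Moderate): Brand 1 can switch to Moderate (5 → 6). Not NE.
(None, Heavy): Brand 1 gets 9, best alternative 7; Brand 2 gets 6, best alternative 5. No profitable deviation — NE.
(Light, None): Brand 1 can switch to Moderate (3 → 7). Not NE.
(Light, Light): Brand 1 can switch to None (2 → 9). Not NE.
(Light, Moderate): Brand 1 can switch to None (2 → 5). Not NE.
(Light, Heavy): Brand 1 can switch to None (1 → 9). Not NE.
(Moderate, None): Brand 2 can switch to Light (5 → 6). Not NE.
(Moderate, Light): Brand 1 can switch to None (8 → 9). Not NE.
(Moderate, Moderate): Brand 2 can switch to None (0 → 5). Not NE.
(The remaining 9 profiles each have a profitable deviation by the same check.)

The unique pure-strategy Nash equilibrium is (None, Heavy).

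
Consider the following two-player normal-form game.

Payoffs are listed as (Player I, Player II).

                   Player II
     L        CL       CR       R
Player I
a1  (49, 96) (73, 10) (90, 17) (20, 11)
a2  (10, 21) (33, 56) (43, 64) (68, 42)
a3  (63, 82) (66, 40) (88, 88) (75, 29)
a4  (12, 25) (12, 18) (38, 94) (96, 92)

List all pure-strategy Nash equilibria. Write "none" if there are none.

No pure-strategy Nash equilibrium.

For each player, find the best response to each opponent profile; mutual best responses are the pure NE.
Player I against L: payoffs 49, 10, 63, 12 → best response a3.
Player I against CL: payoffs 73, 33, 66, 12 → best response a1.
Player I against CR: payoffs 90, 43, 88, 38 → best response a1.
Player I against R: payoffs 20, 68, 75, 96 → best response a4.
Player II against a1: payoffs 96, 10, 17, 11 → best response L.
Player II against a2: payoffs 21, 56, 64, 42 → best response CR.
Player II against a3: payoffs 82, 40, 88, 29 → best response CR.
Player II against a4: payoffs 25, 18, 94, 92 → best response CR.
No profile is a mutual best response for all players.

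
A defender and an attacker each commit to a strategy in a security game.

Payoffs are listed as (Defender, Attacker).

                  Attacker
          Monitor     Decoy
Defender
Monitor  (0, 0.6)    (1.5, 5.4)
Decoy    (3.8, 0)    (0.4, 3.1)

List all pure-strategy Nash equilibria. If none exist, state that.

Defender against Monitor: payoffs 0, 3.8 → best response Decoy.
Defender against Decoy: payoffs 1.5, 0.4 → best response Monitor.
Attacker against Monitor: payoffs 0.6, 5.4 → best response Decoy.
Attacker against Decoy: payoffs 0, 3.1 → best response Decoy.
Mutual best responses: (Monitor, Decoy).

The unique pure-strategy Nash equilibrium is (Monitor, Decoy).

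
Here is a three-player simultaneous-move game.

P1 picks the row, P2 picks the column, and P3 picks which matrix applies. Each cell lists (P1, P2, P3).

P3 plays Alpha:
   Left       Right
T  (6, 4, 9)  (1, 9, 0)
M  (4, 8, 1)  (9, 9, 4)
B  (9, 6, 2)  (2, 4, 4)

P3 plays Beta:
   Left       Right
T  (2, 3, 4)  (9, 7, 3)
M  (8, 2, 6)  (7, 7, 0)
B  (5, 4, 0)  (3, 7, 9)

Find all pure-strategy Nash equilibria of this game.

P1 against (Left, Alpha): payoffs 6, 4, 9 → best response B.
P1 against (Left, Beta): payoffs 2, 8, 5 → best response M.
P1 against (Right, Alpha): payoffs 1, 9, 2 → best response M.
P1 against (Right, Beta): payoffs 9, 7, 3 → best response T.
P2 against (T, Alpha): payoffs 4, 9 → best response Right.
P2 against (T, Beta): payoffs 3, 7 → best response Right.
P2 against (M, Alpha): payoffs 8, 9 → best response Right.
P2 against (M, Beta): payoffs 2, 7 → best response Right.
P2 against (B, Alpha): payoffs 6, 4 → best response Left.
P2 against (B, Beta): payoffs 4, 7 → best response Right.
P3 against (T, Left): payoffs 9, 4 → best response Alpha.
P3 against (T, Right): payoffs 0, 3 → best response Beta.
P3 against (M, Left): payoffs 1, 6 → best response Beta.
P3 against (M, Right): payoffs 4, 0 → best response Alpha.
P3 against (B, Left): payoffs 2, 0 → best response Alpha.
P3 against (B, Right): payoffs 4, 9 → best response Beta.
Mutual best responses: (T, Right, Beta); (M, Right, Alpha); (B, Left, Alpha).

(T, Right, Beta); (M, Right, Alpha); (B, Left, Alpha)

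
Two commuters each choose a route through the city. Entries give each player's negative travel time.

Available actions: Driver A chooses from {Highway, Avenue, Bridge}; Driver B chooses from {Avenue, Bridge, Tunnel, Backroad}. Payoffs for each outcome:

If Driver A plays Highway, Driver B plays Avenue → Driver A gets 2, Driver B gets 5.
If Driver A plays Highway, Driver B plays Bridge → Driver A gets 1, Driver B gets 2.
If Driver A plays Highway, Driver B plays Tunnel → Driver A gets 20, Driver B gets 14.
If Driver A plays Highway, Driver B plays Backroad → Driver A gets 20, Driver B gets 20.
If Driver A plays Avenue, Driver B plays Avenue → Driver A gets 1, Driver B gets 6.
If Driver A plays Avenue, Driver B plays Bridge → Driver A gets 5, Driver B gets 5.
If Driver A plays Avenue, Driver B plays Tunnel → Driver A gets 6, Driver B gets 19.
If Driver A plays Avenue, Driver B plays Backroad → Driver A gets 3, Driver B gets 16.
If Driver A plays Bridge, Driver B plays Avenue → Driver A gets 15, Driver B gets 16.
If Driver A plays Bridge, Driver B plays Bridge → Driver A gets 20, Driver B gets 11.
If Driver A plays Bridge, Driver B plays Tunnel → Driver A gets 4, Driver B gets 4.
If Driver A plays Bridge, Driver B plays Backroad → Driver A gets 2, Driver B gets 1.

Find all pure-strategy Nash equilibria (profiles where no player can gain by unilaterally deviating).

Driver A against Avenue: payoffs 2, 1, 15 → best response Bridge.
Driver A against Bridge: payoffs 1, 5, 20 → best response Bridge.
Driver A against Tunnel: payoffs 20, 6, 4 → best response Highway.
Driver A against Backroad: payoffs 20, 3, 2 → best response Highway.
Driver B against Highway: payoffs 5, 2, 14, 20 → best response Backroad.
Driver B against Avenue: payoffs 6, 5, 19, 16 → best response Tunnel.
Driver B against Bridge: payoffs 16, 11, 4, 1 → best response Avenue.
Mutual best responses: (Highway, Backroad); (Bridge, Avenue).

The pure Nash equilibria are (Highway, Backroad) and (Bridge, Avenue).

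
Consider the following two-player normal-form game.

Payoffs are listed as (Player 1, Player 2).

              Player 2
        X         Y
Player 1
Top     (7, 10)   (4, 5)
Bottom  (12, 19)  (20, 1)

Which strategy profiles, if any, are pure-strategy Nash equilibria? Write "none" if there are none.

Pure NE: (Bottom, X)

(Top, X): Player 1 can switch to Bottom (7 → 12). Not NE.
(Top, Y): Player 1 can switch to Bottom (4 → 20). Not NE.
(Bottom, X): Player 1 gets 12, best alternative 7; Player 2 gets 19, best alternative 1. No profitable deviation — NE.
(Bottom, Y): Player 2 can switch to X (1 → 19). Not NE.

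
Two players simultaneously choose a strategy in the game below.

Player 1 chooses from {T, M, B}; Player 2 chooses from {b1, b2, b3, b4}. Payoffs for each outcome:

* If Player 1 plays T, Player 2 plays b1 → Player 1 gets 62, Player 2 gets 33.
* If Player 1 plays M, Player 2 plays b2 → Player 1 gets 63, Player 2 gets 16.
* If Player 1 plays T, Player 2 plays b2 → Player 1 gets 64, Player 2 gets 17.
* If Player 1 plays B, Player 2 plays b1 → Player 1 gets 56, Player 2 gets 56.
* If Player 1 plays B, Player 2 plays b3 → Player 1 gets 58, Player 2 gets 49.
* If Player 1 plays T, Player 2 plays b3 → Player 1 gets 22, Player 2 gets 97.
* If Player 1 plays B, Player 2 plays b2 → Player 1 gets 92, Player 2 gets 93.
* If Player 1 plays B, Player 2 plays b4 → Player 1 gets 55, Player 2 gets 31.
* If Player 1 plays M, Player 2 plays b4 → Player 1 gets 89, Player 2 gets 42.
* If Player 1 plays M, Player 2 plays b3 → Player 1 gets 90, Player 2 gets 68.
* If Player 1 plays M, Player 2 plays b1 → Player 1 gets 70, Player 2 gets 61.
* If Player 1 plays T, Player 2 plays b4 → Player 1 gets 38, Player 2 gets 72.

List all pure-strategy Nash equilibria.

The pure Nash equilibria are (M, b3); (B, b2).

(T, b1): Player 1 can switch to M (62 → 70). Not NE.
(T, b2): Player 1 can switch to B (64 → 92). Not NE.
(T, b3): Player 1 can switch to M (22 → 90). Not NE.
(T, b4): Player 1 can switch to M (38 → 89). Not NE.
(M, b1): Player 2 can switch to b3 (61 → 68). Not NE.
(M, b2): Player 1 can switch to T (63 → 64). Not NE.
(M, b3): Player 1 gets 90, best alternative 58; Player 2 gets 68, best alternative 61. No profitable deviation — NE.
(M, b4): Player 2 can switch to b1 (42 → 61). Not NE.
(B, b1): Player 1 can switch to T (56 → 62). Not NE.
(B, b2): Player 1 gets 92, best alternative 64; Player 2 gets 93, best alternative 56. No profitable deviation — NE.
(B, b3): Player 1 can switch to M (58 → 90). Not NE.
(B, b4): Player 1 can switch to M (55 → 89). Not NE.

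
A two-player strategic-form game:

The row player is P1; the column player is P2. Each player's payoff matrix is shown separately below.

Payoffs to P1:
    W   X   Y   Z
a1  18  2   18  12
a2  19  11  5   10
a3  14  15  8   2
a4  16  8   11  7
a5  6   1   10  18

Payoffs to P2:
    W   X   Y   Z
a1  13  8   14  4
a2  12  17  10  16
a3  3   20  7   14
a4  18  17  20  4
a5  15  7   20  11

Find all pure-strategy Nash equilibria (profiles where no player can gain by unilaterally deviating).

P1 against W: payoffs 18, 19, 14, 16, 6 → best response a2.
P1 against X: payoffs 2, 11, 15, 8, 1 → best response a3.
P1 against Y: payoffs 18, 5, 8, 11, 10 → best response a1.
P1 against Z: payoffs 12, 10, 2, 7, 18 → best response a5.
P2 against a1: payoffs 13, 8, 14, 4 → best response Y.
P2 against a2: payoffs 12, 17, 10, 16 → best response X.
P2 against a3: payoffs 3, 20, 7, 14 → best response X.
P2 against a4: payoffs 18, 17, 20, 4 → best response Y.
P2 against a5: payoffs 15, 7, 20, 11 → best response Y.
Mutual best responses: (a1, Y); (a3, X).

Pure-strategy Nash equilibria: (a1, Y); (a3, X)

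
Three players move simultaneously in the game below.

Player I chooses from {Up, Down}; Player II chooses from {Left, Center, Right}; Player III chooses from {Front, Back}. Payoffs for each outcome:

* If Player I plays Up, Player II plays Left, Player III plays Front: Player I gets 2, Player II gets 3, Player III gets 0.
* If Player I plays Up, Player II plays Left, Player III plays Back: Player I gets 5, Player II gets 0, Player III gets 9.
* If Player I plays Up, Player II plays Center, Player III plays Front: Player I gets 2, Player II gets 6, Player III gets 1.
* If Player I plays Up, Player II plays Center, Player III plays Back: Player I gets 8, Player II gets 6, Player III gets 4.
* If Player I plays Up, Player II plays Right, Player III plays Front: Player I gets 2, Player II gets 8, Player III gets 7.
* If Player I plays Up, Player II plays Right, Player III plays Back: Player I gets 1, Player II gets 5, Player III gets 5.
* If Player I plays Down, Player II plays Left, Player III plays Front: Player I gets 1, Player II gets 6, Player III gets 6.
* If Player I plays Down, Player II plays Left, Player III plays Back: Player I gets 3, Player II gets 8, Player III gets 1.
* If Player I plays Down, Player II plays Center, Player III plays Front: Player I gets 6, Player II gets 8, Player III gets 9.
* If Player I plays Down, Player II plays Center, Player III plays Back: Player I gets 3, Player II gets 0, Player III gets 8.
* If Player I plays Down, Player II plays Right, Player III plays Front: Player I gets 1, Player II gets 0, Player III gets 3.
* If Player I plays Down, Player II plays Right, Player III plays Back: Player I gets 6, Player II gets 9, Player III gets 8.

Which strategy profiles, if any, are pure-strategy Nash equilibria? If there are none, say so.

Pure-strategy Nash equilibria: (Up, Center, Back); (Up, Right, Front); (Down, Center, Front); (Down, Right, Back)

For each player, find the best response to each opponent profile; mutual best responses are the pure NE.
Player I against (Left, Front): payoffs 2, 1 → best response Up.
Player I against (Left, Back): payoffs 5, 3 → best response Up.
Player I against (Center, Front): payoffs 2, 6 → best response Down.
Player I against (Center, Back): payoffs 8, 3 → best response Up.
Player I against (Right, Front): payoffs 2, 1 → best response Up.
Player I against (Right, Back): payoffs 1, 6 → best response Down.
Player II against (Up, Front): payoffs 3, 6, 8 → best response Right.
Player II against (Up, Back): payoffs 0, 6, 5 → best response Center.
Player II against (Down, Front): payoffs 6, 8, 0 → best response Center.
Player II against (Down, Back): payoffs 8, 0, 9 → best response Right.
Player III against (Up, Left): payoffs 0, 9 → best response Back.
Player III against (Up, Center): payoffs 1, 4 → best response Back.
Player III against (Up, Right): payoffs 7, 5 → best response Front.
Player III against (Down, Left): payoffs 6, 1 → best response Front.
Player III against (Down, Center): payoffs 9, 8 → best response Front.
Player III against (Down, Right): payoffs 3, 8 → best response Back.
Mutual best responses: (Up, Center, Back); (Up, Right, Front); (Down, Center, Front); (Down, Right, Back).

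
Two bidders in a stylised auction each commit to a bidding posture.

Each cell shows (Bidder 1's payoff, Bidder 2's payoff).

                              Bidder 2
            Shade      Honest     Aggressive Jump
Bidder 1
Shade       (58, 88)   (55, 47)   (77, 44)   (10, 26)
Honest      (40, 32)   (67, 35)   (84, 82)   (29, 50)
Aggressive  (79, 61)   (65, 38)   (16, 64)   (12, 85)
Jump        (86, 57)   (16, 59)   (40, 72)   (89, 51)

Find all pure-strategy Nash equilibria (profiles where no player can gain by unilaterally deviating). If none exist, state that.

(Shade, Shade): Bidder 1 can switch to Aggressive (58 → 79). Not NE.
(Shade, Honest): Bidder 1 can switch to Honest (55 → 67). Not NE.
(Shade, Aggressive): Bidder 1 can switch to Honest (77 → 84). Not NE.
(Shade, Jump): Bidder 1 can switch to Honest (10 → 29). Not NE.
(Honest, Shade): Bidder 1 can switch to Shade (40 → 58). Not NE.
(Honest, Honest): Bidder 2 can switch to Aggressive (35 → 82). Not NE.
(Honest, Aggressive): Bidder 1 gets 84, best alternative 77; Bidder 2 gets 82, best alternative 50. No profitable deviation — NE.
(Honest, Jump): Bidder 1 can switch to Jump (29 → 89). Not NE.
(Aggressive, Shade): Bidder 1 can switch to Jump (79 → 86). Not NE.
(Aggressive, Honest): Bidder 1 can switch to Honest (65 → 67). Not NE.
(Aggressive, Aggressive): Bidder 1 can switch to Shade (16 → 77). Not NE.
(Aggressive, Jump): Bidder 1 can switch to Honest (12 → 29). Not NE.
(Jump, Shade): Bidder 2 can switch to Honest (57 → 59). Not NE.
(The remaining 3 profiles each have a profitable deviation by the same check.)

The unique pure-strategy Nash equilibrium is (Honest, Aggressive).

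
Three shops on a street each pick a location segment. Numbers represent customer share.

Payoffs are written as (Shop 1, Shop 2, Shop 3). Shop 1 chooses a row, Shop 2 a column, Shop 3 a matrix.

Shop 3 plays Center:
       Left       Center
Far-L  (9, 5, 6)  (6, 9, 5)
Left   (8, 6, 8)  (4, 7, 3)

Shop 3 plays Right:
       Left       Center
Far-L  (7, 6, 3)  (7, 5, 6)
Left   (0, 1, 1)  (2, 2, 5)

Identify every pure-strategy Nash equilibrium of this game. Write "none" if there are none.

Shop 1 against (Left, Center): payoffs 9, 8 → best response Far-L.
Shop 1 against (Left, Right): payoffs 7, 0 → best response Far-L.
Shop 1 against (Center, Center): payoffs 6, 4 → best response Far-L.
Shop 1 against (Center, Right): payoffs 7, 2 → best response Far-L.
Shop 2 against (Far-L, Center): payoffs 5, 9 → best response Center.
Shop 2 against (Far-L, Right): payoffs 6, 5 → best response Left.
Shop 2 against (Left, Center): payoffs 6, 7 → best response Center.
Shop 2 against (Left, Right): payoffs 1, 2 → best response Center.
Shop 3 against (Far-L, Left): payoffs 6, 3 → best response Center.
Shop 3 against (Far-L, Center): payoffs 5, 6 → best response Right.
Shop 3 against (Left, Left): payoffs 8, 1 → best response Center.
Shop 3 against (Left, Center): payoffs 3, 5 → best response Right.
No profile is a mutual best response for all players.

This game has no pure Nash equilibrium.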